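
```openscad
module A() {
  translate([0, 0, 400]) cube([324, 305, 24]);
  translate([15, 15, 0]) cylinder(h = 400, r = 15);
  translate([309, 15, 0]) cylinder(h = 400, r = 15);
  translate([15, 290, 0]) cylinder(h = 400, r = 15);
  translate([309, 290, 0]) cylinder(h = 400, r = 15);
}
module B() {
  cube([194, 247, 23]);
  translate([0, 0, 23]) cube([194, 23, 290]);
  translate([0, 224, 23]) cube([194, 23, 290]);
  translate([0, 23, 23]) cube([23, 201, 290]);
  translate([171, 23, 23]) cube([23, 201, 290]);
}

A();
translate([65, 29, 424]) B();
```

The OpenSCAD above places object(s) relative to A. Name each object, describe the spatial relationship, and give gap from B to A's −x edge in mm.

The open box's min-x is at 65; the stool's min-x is 0; gap = 65 mm.

A is a stool. B is an open box. The open box is on top of the stool, centred. The gap from the open box to the stool's −x edge is 65 mm.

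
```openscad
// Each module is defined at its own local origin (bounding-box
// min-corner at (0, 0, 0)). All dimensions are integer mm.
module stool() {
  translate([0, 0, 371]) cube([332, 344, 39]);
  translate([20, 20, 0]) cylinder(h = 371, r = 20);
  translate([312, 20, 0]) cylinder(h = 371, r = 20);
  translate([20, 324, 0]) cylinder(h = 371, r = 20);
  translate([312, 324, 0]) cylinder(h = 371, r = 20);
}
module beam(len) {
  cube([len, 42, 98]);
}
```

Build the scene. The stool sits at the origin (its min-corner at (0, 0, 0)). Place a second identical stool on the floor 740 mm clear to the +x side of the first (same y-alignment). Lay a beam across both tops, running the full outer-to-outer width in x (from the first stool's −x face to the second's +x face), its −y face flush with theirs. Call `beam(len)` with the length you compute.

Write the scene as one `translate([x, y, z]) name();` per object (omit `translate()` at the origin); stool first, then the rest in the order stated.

stool();
translate([1072, 0, 0]) stool();
translate([0, 0, 410]) beam(1404);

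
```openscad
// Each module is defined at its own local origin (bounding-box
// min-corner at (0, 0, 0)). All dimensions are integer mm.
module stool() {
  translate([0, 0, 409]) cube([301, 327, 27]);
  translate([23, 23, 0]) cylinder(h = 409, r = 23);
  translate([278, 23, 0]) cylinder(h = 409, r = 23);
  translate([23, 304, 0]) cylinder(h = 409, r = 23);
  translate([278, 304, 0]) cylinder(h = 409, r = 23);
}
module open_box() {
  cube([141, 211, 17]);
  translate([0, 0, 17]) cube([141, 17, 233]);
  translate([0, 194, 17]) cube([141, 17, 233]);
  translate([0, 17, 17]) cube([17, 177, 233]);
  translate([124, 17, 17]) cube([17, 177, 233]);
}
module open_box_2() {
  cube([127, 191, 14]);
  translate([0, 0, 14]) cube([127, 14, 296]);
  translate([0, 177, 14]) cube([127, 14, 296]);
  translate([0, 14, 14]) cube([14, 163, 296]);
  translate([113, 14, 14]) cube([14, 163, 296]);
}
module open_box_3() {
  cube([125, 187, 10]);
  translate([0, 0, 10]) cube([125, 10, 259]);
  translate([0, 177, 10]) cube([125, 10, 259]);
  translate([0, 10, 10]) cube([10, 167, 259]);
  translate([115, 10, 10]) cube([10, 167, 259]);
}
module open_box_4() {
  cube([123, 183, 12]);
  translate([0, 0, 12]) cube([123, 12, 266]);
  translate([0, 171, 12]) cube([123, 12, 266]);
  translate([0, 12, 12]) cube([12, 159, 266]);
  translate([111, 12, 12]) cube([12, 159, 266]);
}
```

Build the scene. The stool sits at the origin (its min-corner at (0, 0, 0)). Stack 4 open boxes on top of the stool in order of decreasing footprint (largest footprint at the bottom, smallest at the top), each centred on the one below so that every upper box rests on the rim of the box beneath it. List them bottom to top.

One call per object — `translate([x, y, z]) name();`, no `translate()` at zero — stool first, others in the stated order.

stool();
translate([80, 58, 436]) open_box();
translate([87, 68, 686]) open_box_2();
translate([88, 70, 996]) open_box_3();
translate([89, 72, 1265]) open_box_4();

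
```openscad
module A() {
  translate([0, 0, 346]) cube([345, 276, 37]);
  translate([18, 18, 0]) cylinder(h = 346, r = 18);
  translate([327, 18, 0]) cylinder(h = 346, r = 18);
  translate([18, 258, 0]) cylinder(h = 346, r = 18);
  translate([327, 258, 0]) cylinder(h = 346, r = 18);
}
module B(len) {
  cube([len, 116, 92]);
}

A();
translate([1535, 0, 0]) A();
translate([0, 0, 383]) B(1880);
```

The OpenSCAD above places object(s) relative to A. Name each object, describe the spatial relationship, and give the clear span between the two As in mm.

Second stool starts at x = 1535; first ends at x = 345; clear span = 1535 − 345 = 1190 mm.

A is a stool. B is a beam. A beam spans the tops of two stools. The clear span between the two stools is 1190 mm.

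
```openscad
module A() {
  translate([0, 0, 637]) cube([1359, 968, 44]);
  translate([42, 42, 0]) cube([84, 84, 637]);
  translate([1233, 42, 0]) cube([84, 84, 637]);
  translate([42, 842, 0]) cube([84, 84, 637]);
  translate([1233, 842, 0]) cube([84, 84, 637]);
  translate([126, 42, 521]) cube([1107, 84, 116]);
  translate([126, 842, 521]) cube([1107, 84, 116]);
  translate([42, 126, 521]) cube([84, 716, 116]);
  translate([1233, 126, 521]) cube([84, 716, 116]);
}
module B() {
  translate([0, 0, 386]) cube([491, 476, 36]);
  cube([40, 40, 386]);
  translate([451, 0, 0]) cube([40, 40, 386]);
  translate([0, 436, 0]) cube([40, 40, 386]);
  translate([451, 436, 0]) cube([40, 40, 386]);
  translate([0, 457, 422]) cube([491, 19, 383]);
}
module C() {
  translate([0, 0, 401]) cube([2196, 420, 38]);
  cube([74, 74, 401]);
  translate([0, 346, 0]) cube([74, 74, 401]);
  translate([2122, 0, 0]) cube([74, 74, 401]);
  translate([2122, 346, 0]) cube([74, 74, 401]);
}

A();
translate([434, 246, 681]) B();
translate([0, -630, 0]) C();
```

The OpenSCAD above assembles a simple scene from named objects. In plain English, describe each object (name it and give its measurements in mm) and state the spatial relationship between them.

A is a table: top 1359 mm (x) × 968 mm (y), 44 mm thick, upper face at z = 681 mm, on four 84×84 mm square legs, each inset 42 mm from the nearest pair of top edges, running from z = 0 to the bottom of the top. Four apron rails, 84 mm thick and 116 mm tall, run between adjacent legs with their top edges flush with the underside of the top and their outer faces flush with the legs' outer faces.

B is a chair. The seat is a 491×476×36 mm slab with its top at z = 422 mm, on four 40×40 mm corner legs (flush with the seat edges, standing on z = 0). A flat backrest 19 mm thick, 383 mm tall, spans the full seat width and rises from the seat top along its +y edge, rear face flush with the rear of the seat.

C is a long wooden bench with a 2196 mm (x) × 420 mm (y) seat, 38 mm thick, its top surface 439 mm above the floor. Four 74 mm square legs at the seat corners, flush with the edges, run from z = 0 to the seat underside.

The chair is on top of the table, centred. The bench is on the floor beside the table on its −y side.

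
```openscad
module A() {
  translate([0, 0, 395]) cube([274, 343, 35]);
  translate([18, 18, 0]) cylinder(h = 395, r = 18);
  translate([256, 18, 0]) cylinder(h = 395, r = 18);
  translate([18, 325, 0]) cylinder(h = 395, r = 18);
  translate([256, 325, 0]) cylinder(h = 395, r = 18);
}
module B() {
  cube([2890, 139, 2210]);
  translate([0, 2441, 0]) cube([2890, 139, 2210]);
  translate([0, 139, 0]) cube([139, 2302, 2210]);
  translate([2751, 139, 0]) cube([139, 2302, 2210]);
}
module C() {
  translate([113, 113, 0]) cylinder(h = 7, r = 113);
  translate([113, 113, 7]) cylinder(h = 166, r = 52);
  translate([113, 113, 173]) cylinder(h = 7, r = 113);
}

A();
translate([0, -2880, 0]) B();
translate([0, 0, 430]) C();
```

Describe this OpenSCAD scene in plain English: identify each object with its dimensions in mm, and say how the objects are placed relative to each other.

A is a simple wooden stool: a rectangular seat 274 mm (x) by 343 mm (y), 35 mm thick, top face at z = 430 mm, on four round legs, each 36 mm in diameter. The legs rest on z = 0, each leg's axis is inset half a diameter from the nearest pair of seat edges (so the leg's bounding box is flush with the corner).

B is the wall frame of a small rectangular building: four walls, each 2210 mm tall and 139 mm thick, enclosing a footprint 2890 mm (x) by 2580 mm (y) outside-to-outside, with no floor or roof. The front and back walls (the −y and +y sides) span the full width; the two side walls fit between them.

C is a spool: two coaxial disc flanges of radius 113 mm and thickness 7 mm, joined by a core cylinder of radius 52 mm and height 166 mm. The lower flange rests on z = 0 and the three cylinders share a vertical axis.

The house frame is on the floor beside the stool on its −y side. The spool is on top of the stool.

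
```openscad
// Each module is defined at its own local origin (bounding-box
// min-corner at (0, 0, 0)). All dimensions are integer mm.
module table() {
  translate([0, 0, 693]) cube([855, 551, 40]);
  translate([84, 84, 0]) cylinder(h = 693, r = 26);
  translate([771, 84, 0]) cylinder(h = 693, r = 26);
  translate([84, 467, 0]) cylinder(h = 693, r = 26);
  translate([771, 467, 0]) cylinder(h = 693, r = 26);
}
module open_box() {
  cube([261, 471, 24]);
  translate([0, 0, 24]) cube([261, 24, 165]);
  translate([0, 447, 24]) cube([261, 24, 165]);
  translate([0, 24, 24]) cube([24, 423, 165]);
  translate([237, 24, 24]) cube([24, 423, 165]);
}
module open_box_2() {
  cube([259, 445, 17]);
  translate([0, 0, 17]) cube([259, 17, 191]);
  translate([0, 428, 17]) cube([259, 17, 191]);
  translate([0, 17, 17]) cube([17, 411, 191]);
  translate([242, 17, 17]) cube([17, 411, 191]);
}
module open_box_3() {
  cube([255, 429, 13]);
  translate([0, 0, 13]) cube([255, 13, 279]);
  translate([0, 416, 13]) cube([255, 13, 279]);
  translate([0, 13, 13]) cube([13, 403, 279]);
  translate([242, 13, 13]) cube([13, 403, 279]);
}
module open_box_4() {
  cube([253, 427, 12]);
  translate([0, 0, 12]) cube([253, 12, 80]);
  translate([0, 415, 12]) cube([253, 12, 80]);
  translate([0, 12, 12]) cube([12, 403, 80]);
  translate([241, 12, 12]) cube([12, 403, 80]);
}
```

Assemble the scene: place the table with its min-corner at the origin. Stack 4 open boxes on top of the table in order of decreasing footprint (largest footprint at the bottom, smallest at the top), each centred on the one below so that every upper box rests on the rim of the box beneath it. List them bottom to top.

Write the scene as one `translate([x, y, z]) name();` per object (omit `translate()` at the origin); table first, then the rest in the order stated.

table();
translate([297, 40, 733]) open_box();
translate([298, 53, 922]) open_box_2();
translate([300, 61, 1130]) open_box_3();
translate([301, 62, 1422]) open_box_4();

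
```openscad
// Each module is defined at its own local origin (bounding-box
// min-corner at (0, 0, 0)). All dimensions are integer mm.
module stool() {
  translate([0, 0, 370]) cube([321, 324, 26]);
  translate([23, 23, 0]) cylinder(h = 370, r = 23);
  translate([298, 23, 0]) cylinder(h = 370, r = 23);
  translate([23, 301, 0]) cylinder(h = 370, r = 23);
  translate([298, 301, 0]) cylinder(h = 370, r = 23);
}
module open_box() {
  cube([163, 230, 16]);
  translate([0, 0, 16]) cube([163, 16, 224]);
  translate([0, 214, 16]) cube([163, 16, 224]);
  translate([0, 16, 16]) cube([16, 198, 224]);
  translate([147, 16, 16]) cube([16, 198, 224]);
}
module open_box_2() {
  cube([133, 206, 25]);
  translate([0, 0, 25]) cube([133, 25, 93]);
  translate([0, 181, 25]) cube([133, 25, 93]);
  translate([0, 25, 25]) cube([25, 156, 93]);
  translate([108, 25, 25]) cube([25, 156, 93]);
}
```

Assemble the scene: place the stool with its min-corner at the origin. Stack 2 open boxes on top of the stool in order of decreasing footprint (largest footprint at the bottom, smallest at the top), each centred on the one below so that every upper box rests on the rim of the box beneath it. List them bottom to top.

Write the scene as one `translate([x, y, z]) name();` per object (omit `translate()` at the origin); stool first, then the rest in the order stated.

stool();
translate([79, 47, 396]) open_box();
translate([94, 59, 636]) open_box_2();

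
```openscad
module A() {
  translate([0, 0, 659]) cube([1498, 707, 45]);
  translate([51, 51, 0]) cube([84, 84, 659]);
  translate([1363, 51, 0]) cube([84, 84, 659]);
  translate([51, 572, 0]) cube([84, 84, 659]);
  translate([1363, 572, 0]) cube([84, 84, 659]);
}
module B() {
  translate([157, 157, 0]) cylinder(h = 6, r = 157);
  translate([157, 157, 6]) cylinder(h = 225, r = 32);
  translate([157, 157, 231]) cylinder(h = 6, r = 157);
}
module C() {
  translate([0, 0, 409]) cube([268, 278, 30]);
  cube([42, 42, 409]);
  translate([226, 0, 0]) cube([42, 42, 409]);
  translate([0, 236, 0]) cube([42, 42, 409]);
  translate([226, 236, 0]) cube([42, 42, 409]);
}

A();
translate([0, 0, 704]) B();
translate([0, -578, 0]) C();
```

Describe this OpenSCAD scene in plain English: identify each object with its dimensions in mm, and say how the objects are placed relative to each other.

A is a table: top 1498 mm (x) × 707 mm (y), 45 mm thick, upper face at z = 704 mm, on four 84×84 mm square legs, each inset 51 mm from the nearest pair of top edges, running from z = 0 to the bottom of the top.

B is a spool: two coaxial disc flanges of radius 157 mm and thickness 6 mm, joined by a core cylinder of radius 32 mm and height 225 mm. The lower flange rests on z = 0 and the three cylinders share a vertical axis.

C is a four-legged stool. The seat is a 268×278×30 mm slab whose top surface is at z = 439 mm; four square legs, each 42×42 mm in cross-section, run from the floor (z = 0) to the underside of the seat, each flush with a corner of the seat.

The spool is on top of the table. The stool is on the floor beside the table on its −y side.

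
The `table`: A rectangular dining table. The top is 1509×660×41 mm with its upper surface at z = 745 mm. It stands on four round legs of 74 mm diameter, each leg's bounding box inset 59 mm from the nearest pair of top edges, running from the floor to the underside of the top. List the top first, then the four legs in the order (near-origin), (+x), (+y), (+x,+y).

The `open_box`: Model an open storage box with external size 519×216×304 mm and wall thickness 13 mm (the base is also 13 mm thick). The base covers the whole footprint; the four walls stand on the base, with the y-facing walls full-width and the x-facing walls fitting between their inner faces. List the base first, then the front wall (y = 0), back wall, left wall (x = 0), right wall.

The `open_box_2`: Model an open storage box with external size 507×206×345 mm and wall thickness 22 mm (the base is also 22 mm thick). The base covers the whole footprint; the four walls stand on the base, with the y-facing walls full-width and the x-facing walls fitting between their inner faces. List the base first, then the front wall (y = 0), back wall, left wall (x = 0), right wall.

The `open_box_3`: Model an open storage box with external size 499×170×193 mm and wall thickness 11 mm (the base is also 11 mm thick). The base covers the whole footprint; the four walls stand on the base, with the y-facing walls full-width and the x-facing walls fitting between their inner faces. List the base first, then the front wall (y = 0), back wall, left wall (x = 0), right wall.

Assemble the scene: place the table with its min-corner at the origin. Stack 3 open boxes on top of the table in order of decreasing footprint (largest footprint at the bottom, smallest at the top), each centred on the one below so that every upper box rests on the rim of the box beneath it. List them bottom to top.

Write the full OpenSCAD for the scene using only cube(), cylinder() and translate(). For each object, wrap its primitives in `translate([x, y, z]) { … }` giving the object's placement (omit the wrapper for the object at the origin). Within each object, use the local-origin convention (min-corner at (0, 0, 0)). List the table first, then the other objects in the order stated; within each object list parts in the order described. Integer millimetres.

translate([0, 0, 704]) cube([1509, 660, 41]);
translate([96, 96, 0]) cylinder(h = 704, r = 37);
translate([1413, 96, 0]) cylinder(h = 704, r = 37);
translate([96, 564, 0]) cylinder(h = 704, r = 37);
translate([1413, 564, 0]) cylinder(h = 704, r = 37);
translate([495, 222, 745]) {
  cube([519, 216, 13]);
  translate([0, 0, 13]) cube([519, 13, 291]);
  translate([0, 203, 13]) cube([519, 13, 291]);
  translate([0, 13, 13]) cube([13, 190, 291]);
  translate([506, 13, 13]) cube([13, 190, 291]);
}
translate([501, 227, 1049]) {
  cube([507, 206, 22]);
  translate([0, 0, 22]) cube([507, 22, 323]);
  translate([0, 184, 22]) cube([507, 22, 323]);
  translate([0, 22, 22]) cube([22, 162, 323]);
  translate([485, 22, 22]) cube([22, 162, 323]);
}
translate([505, 245, 1394]) {
  cube([499, 170, 11]);
  translate([0, 0, 11]) cube([499, 11, 182]);
  translate([0, 159, 11]) cube([499, 11, 182]);
  translate([0, 11, 11]) cube([11, 148, 182]);
  translate([488, 11, 11]) cube([11, 148, 182]);
}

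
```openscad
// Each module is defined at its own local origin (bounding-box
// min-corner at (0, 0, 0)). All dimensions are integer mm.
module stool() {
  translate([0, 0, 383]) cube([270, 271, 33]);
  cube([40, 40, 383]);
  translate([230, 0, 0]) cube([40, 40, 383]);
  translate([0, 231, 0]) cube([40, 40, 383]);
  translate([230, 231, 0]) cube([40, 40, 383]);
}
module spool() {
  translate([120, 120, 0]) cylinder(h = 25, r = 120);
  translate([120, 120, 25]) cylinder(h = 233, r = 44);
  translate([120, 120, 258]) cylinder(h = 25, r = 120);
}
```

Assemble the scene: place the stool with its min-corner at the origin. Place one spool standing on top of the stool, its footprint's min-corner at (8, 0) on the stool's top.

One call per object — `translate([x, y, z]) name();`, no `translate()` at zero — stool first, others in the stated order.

stool();
translate([8, 0, 416]) spool();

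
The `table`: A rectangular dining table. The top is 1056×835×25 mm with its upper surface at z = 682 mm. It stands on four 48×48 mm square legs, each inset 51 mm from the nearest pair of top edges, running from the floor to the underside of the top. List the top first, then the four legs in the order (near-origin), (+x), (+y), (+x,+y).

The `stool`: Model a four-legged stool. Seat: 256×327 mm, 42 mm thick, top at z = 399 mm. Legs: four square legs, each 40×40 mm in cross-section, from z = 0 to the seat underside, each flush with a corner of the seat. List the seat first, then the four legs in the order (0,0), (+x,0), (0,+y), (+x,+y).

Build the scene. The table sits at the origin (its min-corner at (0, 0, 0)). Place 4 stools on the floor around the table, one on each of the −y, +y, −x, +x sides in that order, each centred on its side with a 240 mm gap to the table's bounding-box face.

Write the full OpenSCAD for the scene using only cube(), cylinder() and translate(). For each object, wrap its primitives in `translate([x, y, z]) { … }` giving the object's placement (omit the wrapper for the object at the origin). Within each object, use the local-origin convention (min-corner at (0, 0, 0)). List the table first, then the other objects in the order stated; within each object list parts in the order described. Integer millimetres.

translate([0, 0, 657]) cube([1056, 835, 25]);
translate([51, 51, 0]) cube([48, 48, 657]);
translate([957, 51, 0]) cube([48, 48, 657]);
translate([51, 736, 0]) cube([48, 48, 657]);
translate([957, 736, 0]) cube([48, 48, 657]);
translate([400, -567, 0]) {
  translate([0, 0, 357]) cube([256, 327, 42]);
  cube([40, 40, 357]);
  translate([216, 0, 0]) cube([40, 40, 357]);
  translate([0, 287, 0]) cube([40, 40, 357]);
  translate([216, 287, 0]) cube([40, 40, 357]);
}
translate([400, 1075, 0]) {
  translate([0, 0, 357]) cube([256, 327, 42]);
  cube([40, 40, 357]);
  translate([216, 0, 0]) cube([40, 40, 357]);
  translate([0, 287, 0]) cube([40, 40, 357]);
  translate([216, 287, 0]) cube([40, 40, 357]);
}
translate([-496, 254, 0]) {
  translate([0, 0, 357]) cube([256, 327, 42]);
  cube([40, 40, 357]);
  translate([216, 0, 0]) cube([40, 40, 357]);
  translate([0, 287, 0]) cube([40, 40, 357]);
  translate([216, 287, 0]) cube([40, 40, 357]);
}
translate([1296, 254, 0]) {
  translate([0, 0, 357]) cube([256, 327, 42]);
  cube([40, 40, 357]);
  translate([216, 0, 0]) cube([40, 40, 357]);
  translate([0, 287, 0]) cube([40, 40, 357]);
  translate([216, 287, 0]) cube([40, 40, 357]);
}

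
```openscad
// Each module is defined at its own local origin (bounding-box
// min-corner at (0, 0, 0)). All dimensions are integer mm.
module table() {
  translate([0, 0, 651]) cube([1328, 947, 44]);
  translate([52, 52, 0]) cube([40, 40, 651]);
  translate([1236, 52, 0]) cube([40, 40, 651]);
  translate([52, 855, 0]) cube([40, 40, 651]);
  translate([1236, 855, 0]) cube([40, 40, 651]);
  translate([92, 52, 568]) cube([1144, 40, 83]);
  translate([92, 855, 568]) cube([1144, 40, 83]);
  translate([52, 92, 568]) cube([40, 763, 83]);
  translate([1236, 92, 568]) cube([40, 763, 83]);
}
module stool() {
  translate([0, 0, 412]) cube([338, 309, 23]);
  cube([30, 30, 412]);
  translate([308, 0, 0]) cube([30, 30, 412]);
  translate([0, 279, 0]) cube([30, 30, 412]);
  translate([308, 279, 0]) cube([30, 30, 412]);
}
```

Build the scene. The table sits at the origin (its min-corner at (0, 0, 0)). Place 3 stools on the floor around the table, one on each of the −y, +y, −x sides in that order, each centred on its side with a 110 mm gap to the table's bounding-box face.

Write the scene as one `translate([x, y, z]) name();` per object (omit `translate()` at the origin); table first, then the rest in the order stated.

table();
translate([495, -419, 0]) stool();
translate([495, 1057, 0]) stool();
translate([-448, 319, 0]) stool();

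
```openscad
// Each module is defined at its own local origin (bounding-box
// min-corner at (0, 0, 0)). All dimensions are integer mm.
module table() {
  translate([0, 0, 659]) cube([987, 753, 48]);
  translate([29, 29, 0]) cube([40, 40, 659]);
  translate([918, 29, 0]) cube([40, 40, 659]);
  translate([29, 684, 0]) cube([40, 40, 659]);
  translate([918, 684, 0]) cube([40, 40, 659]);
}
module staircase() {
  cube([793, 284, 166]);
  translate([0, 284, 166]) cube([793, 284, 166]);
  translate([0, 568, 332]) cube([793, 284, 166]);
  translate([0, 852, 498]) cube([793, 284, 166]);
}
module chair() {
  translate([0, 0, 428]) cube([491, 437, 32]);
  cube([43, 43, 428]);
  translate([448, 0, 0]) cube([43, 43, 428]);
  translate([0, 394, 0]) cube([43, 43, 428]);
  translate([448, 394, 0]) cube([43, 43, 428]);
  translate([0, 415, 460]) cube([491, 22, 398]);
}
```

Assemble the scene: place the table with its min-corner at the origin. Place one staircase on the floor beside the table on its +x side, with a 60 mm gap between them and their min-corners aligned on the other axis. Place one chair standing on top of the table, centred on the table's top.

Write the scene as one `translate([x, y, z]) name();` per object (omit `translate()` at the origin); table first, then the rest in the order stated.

table();
translate([1047, 0, 0]) staircase();
translate([248, 158, 707]) chair();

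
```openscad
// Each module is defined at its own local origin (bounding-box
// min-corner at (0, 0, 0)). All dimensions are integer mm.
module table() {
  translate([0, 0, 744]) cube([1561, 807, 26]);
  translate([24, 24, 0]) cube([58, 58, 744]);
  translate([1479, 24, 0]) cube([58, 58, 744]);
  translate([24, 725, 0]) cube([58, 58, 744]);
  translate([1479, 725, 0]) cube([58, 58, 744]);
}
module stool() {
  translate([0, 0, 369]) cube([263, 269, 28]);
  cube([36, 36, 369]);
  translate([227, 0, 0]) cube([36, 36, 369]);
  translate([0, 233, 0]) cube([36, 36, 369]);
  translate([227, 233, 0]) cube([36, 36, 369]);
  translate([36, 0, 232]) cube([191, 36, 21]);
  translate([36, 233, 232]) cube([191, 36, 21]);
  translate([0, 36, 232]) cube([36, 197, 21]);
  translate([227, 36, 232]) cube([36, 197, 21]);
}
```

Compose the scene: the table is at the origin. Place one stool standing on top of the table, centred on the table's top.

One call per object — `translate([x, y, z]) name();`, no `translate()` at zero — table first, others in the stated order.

table();
translate([649, 269, 770]) stool();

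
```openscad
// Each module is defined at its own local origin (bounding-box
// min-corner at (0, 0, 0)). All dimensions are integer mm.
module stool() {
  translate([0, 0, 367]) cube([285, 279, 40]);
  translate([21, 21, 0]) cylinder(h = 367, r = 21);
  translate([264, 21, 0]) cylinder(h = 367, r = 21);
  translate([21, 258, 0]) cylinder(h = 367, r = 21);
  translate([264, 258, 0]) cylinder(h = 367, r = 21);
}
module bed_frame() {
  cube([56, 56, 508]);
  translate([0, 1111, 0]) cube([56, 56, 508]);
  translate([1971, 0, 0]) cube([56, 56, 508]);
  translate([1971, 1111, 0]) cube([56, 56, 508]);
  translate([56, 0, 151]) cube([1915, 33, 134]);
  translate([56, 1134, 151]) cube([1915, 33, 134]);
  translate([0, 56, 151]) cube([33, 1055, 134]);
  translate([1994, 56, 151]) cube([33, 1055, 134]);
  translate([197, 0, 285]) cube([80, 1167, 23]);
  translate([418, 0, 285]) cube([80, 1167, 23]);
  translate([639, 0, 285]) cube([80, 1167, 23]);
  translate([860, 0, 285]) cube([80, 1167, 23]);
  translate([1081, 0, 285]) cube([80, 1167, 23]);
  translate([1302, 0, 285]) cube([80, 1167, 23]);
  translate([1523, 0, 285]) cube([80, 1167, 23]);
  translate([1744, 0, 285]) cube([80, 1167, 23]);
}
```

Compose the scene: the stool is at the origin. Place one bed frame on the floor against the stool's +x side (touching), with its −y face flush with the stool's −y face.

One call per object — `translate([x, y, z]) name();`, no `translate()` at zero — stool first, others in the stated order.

stool();
translate([285, 0, 0]) bed_frame();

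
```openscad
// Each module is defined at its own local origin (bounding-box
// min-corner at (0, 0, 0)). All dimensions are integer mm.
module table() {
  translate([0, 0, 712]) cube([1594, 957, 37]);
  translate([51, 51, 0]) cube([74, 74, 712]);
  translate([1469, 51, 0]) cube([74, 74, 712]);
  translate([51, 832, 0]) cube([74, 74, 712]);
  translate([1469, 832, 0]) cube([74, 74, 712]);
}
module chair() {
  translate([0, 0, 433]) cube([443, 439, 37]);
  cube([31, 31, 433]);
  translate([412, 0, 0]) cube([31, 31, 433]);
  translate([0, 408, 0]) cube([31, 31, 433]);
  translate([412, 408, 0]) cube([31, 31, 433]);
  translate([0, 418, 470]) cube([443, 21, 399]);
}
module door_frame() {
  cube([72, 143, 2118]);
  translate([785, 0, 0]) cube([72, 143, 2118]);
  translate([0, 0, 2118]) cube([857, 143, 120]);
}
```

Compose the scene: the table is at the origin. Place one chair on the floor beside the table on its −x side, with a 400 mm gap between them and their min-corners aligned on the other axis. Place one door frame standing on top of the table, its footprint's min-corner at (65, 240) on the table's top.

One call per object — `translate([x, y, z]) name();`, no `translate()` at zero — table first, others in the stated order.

table();
translate([-843, 0, 0]) chair();
translate([65, 240, 749]) door_frame();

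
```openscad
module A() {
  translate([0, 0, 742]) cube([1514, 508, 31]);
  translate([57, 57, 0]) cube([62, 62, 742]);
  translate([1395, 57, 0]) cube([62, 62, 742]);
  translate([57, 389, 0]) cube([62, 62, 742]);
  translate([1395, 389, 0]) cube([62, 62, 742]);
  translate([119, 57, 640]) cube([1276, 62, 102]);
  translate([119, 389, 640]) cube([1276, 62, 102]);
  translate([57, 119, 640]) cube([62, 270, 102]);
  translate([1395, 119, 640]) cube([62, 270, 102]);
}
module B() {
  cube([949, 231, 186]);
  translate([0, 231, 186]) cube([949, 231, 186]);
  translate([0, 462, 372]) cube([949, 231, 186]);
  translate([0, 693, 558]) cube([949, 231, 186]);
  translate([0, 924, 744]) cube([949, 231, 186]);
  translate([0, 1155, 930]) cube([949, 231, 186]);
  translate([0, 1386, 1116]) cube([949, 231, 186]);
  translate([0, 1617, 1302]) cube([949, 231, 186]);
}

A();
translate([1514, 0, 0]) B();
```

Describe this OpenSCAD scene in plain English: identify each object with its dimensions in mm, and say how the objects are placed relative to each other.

A is a table: top 1514 mm (x) × 508 mm (y), 31 mm thick, upper face at z = 773 mm, on four 62×62 mm square legs, each inset 57 mm from the nearest pair of top edges, running from z = 0 to the bottom of the top. Four apron rails, 62 mm thick and 102 mm tall, run between adjacent legs with their top edges flush with the underside of the top and their outer faces flush with the legs' outer faces.

B is a run of 8 identical solid stair steps. Each tread is 949×231 mm and each step block is 186 mm high. Step 1 rests on the floor; step k is offset from step 1 by (k−1)×231 mm in y and (k−1)×186 mm in z.

The staircase is against the table's +x side, with their −y faces flush.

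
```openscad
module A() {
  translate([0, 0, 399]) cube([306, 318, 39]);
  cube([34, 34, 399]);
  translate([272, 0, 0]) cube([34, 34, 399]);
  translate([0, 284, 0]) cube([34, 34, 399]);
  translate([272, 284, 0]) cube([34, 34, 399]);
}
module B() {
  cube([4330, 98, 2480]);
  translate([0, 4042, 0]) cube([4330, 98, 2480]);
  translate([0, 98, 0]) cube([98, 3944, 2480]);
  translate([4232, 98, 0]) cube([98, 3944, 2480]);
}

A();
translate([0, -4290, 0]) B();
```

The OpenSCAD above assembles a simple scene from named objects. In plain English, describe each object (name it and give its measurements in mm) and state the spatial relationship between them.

A is a simple wooden stool: a rectangular seat 306 mm (x) by 318 mm (y), 39 mm thick, top face at z = 438 mm, on four square legs, each 34×34 mm in cross-section. The legs rest on z = 0, each flush with a corner of the seat.

B is a box-shaped house frame (walls only): outside footprint 4330×4140 mm, wall height 2480 mm, wall thickness 98 mm. The two y-facing walls run the full x-width; the two x-facing walls fit between the inner faces of the y-facing walls.

The house frame is on the floor beside the stool on its −y side.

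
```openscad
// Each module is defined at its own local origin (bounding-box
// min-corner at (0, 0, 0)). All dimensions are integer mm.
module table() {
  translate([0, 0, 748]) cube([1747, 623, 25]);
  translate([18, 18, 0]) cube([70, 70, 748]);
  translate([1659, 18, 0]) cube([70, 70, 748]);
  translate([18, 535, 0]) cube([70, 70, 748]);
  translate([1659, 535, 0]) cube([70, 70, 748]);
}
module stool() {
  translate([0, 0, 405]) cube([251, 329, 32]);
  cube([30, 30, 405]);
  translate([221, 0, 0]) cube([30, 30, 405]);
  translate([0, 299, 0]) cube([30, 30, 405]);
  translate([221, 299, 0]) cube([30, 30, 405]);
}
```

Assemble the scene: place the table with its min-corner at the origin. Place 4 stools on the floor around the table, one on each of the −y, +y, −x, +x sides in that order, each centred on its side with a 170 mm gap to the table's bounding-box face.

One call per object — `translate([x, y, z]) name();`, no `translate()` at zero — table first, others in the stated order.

table();
translate([748, -499, 0]) stool();
translate([748, 793, 0]) stool();
translate([-421, 147, 0]) stool();
translate([1917, 147, 0]) stool();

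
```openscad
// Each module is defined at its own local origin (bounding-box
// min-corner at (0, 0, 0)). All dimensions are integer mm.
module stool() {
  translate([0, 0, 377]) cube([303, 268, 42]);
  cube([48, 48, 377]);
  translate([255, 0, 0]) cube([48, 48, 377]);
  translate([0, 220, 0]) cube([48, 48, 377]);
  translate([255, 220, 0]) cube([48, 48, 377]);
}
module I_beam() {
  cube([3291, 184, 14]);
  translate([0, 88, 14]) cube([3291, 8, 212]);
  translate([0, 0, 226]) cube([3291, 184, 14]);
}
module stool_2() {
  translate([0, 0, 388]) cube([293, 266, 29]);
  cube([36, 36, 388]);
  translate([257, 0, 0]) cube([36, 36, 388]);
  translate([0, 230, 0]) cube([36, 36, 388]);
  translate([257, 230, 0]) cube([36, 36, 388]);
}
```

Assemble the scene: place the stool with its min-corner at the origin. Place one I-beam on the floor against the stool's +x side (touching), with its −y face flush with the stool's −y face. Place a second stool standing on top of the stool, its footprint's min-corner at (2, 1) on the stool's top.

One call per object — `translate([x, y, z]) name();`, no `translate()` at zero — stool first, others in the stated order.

stool();
translate([303, 0, 0]) I_beam();
translate([2, 1, 419]) stool_2();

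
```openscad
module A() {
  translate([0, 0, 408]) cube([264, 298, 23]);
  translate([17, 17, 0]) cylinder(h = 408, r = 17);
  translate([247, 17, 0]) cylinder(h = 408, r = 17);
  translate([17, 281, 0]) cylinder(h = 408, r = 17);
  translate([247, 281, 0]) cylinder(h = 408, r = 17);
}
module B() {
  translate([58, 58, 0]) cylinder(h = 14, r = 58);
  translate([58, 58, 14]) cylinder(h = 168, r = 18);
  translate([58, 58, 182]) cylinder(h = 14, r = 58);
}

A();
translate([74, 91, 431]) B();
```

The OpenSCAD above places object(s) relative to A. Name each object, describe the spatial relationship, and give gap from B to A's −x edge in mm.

The spool's min-x is at 74; the stool's min-x is 0; gap = 74 mm.

A is a stool. B is a spool. The spool is on top of the stool, centred. The gap from the spool to the stool's −x edge is 74 mm.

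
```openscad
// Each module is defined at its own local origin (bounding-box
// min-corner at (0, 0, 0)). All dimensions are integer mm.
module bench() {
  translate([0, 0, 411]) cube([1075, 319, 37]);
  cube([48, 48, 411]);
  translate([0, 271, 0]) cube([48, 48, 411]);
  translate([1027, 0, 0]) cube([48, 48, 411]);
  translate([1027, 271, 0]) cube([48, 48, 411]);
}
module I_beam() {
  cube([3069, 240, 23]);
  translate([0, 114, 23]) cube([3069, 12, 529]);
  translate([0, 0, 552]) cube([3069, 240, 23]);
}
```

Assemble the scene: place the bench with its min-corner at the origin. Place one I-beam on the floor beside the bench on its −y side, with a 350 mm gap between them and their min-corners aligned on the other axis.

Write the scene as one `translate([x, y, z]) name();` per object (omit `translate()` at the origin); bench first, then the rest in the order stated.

bench();
translate([0, -590, 0]) I_beam();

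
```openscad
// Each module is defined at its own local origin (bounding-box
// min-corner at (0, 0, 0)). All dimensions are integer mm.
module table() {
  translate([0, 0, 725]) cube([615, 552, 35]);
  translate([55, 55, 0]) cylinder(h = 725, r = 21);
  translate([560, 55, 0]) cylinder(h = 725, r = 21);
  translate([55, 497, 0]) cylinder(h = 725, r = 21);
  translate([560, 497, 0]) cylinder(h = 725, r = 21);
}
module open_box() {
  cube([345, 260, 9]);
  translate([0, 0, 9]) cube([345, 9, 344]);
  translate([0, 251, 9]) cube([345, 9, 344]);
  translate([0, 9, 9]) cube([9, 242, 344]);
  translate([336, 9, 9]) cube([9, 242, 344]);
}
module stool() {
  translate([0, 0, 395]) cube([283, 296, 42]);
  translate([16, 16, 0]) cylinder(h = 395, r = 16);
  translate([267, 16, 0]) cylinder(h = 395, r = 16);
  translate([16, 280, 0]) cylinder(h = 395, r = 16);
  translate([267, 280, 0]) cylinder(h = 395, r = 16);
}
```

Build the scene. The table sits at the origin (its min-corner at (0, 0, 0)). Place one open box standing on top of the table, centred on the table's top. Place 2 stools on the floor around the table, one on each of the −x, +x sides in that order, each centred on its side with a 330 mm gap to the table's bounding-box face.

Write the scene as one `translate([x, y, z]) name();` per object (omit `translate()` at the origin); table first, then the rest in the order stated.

table();
translate([135, 146, 760]) open_box();
translate([-613, 128, 0]) stool();
translate([945, 128, 0]) stool();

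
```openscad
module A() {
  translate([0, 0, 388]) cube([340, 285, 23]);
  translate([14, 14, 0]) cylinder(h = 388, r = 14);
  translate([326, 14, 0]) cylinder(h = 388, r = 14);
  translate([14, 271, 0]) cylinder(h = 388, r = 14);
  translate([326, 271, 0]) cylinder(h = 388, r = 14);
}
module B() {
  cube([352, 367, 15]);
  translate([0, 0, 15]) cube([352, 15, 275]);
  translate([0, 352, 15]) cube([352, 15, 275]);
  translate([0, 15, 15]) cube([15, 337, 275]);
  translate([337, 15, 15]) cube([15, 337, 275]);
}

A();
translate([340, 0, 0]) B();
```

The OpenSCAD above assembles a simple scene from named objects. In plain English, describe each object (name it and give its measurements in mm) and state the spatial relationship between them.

A is a four-legged stool. The seat is a 340×285×23 mm slab whose top surface is at z = 411 mm; four round legs, each 28 mm in diameter, run from the floor (z = 0) to the underside of the seat, each leg's axis is inset half a diameter from the nearest pair of seat edges (so the leg's bounding box is flush with the corner).

B is an open-topped rectangular box: outside dimensions 352×367×290 mm, with a uniform wall and base thickness of 15 mm. The base is a full 352×367 slab on the floor; four walls sit on top of the base. The front and back walls (the −y and +y sides) span the full width; the two side walls fit between them.

The open box is against the stool's +x side, with their −y faces flush.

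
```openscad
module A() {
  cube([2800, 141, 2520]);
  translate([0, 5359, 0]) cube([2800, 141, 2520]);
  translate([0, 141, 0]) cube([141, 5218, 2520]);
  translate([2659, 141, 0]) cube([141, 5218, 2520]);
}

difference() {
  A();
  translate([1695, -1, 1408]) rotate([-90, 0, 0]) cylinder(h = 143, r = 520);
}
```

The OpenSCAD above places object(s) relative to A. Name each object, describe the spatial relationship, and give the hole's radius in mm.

The subtracted cylinder has r = 520 mm.

A is a house frame. The house frame has a circular hole through its front wall. The hole's radius is 520 mm.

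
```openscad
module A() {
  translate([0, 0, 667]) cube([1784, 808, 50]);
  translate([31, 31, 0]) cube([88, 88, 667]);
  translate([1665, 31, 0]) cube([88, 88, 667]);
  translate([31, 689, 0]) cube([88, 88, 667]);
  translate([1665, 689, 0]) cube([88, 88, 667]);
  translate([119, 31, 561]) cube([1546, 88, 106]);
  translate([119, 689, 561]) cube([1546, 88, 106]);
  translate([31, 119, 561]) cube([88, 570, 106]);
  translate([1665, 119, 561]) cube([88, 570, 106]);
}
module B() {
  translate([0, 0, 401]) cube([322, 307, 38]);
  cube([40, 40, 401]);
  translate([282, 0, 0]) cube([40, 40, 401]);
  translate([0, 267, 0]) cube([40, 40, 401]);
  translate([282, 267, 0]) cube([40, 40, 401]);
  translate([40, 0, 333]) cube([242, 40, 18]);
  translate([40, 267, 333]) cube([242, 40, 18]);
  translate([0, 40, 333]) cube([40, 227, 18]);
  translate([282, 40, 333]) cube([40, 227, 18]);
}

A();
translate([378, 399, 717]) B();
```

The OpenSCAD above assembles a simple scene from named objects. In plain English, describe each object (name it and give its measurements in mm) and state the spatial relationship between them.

A is a table with a 1784×808 mm rectangular top, 50 mm thick, top surface at z = 717 mm, supported by four 88×88 mm square legs, each inset 31 mm from the nearest pair of top edges, running from the floor. Four apron rails, 88 mm thick and 106 mm tall, run between adjacent legs with their top edges flush with the underside of the top and their outer faces flush with the legs' outer faces.

B is a four-legged stool. The seat is a 322×307×38 mm slab whose top surface is at z = 439 mm; four square legs, each 40×40 mm in cross-section, run from the floor (z = 0) to the underside of the seat, each flush with a corner of the seat. Four stretchers, 40 mm wide and 18 mm tall, connect adjacent legs with their undersides at z = 333 mm, each running between the inner faces of the legs it joins and aligned with the legs' outer faces on the other axis.

The stool is on top of the table.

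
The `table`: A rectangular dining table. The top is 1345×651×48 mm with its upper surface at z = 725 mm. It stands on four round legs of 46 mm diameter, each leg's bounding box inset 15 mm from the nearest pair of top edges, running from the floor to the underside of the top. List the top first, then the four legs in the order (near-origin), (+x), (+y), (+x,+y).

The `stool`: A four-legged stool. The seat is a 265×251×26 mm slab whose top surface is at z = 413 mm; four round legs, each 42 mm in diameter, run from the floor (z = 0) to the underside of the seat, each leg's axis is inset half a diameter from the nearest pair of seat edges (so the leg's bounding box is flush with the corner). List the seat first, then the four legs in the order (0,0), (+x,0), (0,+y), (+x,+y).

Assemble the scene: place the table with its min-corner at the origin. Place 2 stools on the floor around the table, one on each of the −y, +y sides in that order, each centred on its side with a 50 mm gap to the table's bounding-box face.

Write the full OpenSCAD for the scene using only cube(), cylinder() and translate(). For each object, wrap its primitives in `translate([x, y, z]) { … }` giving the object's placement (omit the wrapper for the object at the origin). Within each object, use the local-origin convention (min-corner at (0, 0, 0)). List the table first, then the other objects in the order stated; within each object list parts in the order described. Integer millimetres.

translate([0, 0, 677]) cube([1345, 651, 48]);
translate([38, 38, 0]) cylinder(h = 677, r = 23);
translate([1307, 38, 0]) cylinder(h = 677, r = 23);
translate([38, 613, 0]) cylinder(h = 677, r = 23);
translate([1307, 613, 0]) cylinder(h = 677, r = 23);
translate([540, -301, 0]) {
  translate([0, 0, 387]) cube([265, 251, 26]);
  translate([21, 21, 0]) cylinder(h = 387, r = 21);
  translate([244, 21, 0]) cylinder(h = 387, r = 21);
  translate([21, 230, 0]) cylinder(h = 387, r = 21);
  translate([244, 230, 0]) cylinder(h = 387, r = 21);
}
translate([540, 701, 0]) {
  translate([0, 0, 387]) cube([265, 251, 26]);
  translate([21, 21, 0]) cylinder(h = 387, r = 21);
  translate([244, 21, 0]) cylinder(h = 387, r = 21);
  translate([21, 230, 0]) cylinder(h = 387, r = 21);
  translate([244, 230, 0]) cylinder(h = 387, r = 21);
}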